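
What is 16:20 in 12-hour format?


4:20 PM

Hour: 16
16 - 12 = 4 → PM


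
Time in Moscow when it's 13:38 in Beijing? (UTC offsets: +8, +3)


Time difference = UTC+3 - UTC+8 = -5 hours
New hour = (13 -5) mod 24
= 8 mod 24 = 8
Minutes unchanged → 08:38

08:38


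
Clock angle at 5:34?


37.0°

Hour hand = 5×30 + 34×0.5 = 167.0°
Minute hand = 34×6 = 204°
Difference = |167.0 - 204| = 37.0°


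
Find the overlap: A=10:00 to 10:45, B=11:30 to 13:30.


Meeting A: 600-645 (in minutes from midnight)
Meeting B: 690-810
Overlap start = max(600, 690) = 690
Overlap end = min(645, 810) = 645
Overlap = max(0, 645 - 690) = 0 min

0 minutes


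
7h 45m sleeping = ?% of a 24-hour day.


Time: 465 minutes
Day: 1440 minutes
Percentage = (465/1440) × 100 ≈ 32.3%

32.3%


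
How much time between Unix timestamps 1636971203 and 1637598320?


Difference = 1637598320 - 1636971203 = 627117 seconds
In hours: 627117 / 3600 ≈ 174.2
In days: 627117 / 86400 ≈ 7.26

627117 seconds (174.2 hours / 7.26 days)


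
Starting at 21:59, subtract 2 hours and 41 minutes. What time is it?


Start: 1319 minutes from midnight
Subtract: 161 minutes
Remaining: 1319 - 161 = 1158
Hours: 19, Minutes: 18

19:18


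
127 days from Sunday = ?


Start: Sunday (index 6)
(6 + 127) mod 7
= 133 mod 7
= 0
Index 0 → Monday

Monday


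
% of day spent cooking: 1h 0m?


4.2%

Time: 60 minutes
Day: 1440 minutes
Percentage = (60/1440) × 100 ≈ 4.2%


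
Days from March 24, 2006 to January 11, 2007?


293 days

From March 24, 2006 to January 11, 2007
Rest of March 2006: 31 - 24 = 7
Full months: April 30, May 31, June 30, July 31, August 31, September 30, October 31, November 30, December 31
Days into January 2007: 11
Total = 7 + 30 + 31 + 30 + 31 + 31 + 30 + 31 + 30 + 31 + 11 = 293 days


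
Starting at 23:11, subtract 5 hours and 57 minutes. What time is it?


17:14

Start: 1391 minutes from midnight
Subtract: 357 minutes
Remaining: 1391 - 357 = 1034
Hours: 17, Minutes: 14


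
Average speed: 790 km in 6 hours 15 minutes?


126.4 km/h

Distance: 790 km
Time: 6h 15m = 375 min = 375/60 = 25/4 hours
Speed = 790 ÷ (25/4) = 790 × 4 / 25 = 3160/25 = 126.4 km/h


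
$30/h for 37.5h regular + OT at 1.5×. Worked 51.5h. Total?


Regular: 37.5h × $30 = $1125.00
Overtime: 51.5 - 37.5 = 14.0h
OT pay: 14.0h × $30 × 1.5 = $630.00
Total = $1125.00 + $630.00 = $1755.00

$1755.00


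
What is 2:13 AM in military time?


Input: 2:13 AM
AM hour stays: 2

02:13


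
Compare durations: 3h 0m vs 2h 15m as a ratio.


4:3 (1.33)

Duration 1: 180 minutes
Duration 2: 135 minutes
Ratio = 180:135
GCD = 45
Simplified = 4:3
As a decimal: 4/3 ≈ 1.33


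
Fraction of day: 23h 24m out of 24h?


0.9750 (97.50%)

Total minutes: 23×60 + 24 = 1404
Day = 24×60 = 1440 minutes
Fraction = 1404/1440 = 0.9750
As a percentage: 1404/1440 × 100 = 97.50%


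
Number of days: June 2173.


30 days

Month: June (month 6)
June has 30 days


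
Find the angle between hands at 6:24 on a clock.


48.0°

Hour hand = 6×30 + 24×0.5 = 192.0°
Minute hand = 24×6 = 144°
Difference = |192.0 - 144| = 48.0°


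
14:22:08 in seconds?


51728 seconds

Hours: 14 × 3600 = 50400
Minutes: 22 × 60 = 1320
Seconds: 8
Total = 50400 + 1320 + 8 = 51728


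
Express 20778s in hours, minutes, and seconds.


Hours: 20778 ÷ 3600 = 5 remainder 2778
Minutes: 2778 ÷ 60 = 46 remainder 18
Seconds: 18

5h 46m 18s


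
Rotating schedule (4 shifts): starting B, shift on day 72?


Shift A

Shifts: A, B, C, D
Start: B (index 1)
Day 72: (1 + 72 - 1) mod 4
= 72 mod 4
= 0
Index 0 → shift A


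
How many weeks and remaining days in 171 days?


24 weeks 3 days

Weeks: 171 ÷ 7 = 24 remainder 3


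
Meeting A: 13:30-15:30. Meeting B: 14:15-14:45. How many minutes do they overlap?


30 minutes

Meeting A: 810-930 (in minutes from midnight)
Meeting B: 855-885
Overlap start = max(810, 855) = 855
Overlap end = min(930, 885) = 885
Overlap = max(0, 885 - 855) = 30 min


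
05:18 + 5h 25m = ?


Start: 318 minutes from midnight
Add: 325 minutes
Total: 643 minutes
Hours: 643 ÷ 60 = 10 remainder 43

10:43


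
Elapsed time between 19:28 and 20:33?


End time in minutes: 20×60 + 33 = 1233
Start time in minutes: 19×60 + 28 = 1168
Difference = 1233 - 1168 = 65 minutes
= 1 hours 5 minutes

1h 5m


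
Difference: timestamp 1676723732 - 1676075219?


648513 seconds (180.1 hours / 7.51 days)

Difference = 1676723732 - 1676075219 = 648513 seconds
In hours: 648513 / 3600 ≈ 180.1
In days: 648513 / 86400 ≈ 7.51


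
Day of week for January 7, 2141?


Saturday

Zeller's congruence:
q=7, m=13, k=40, j=21
h = (7 + ⌊13×14/5⌋ + 40 + ⌊40/4⌋ + ⌊21/4⌋ - 2×21) mod 7
= (7 + 36 + 40 + 10 + 5 - 42) mod 7
= 56 mod 7 = 0
h=0 → Saturday


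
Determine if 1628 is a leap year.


Yes

Rules: divisible by 4 AND (not by 100 OR by 400)
1628 ÷ 4 = 407 exactly → divisible by 4
1628 ÷ 100 = 16 remainder 28 → not divisible by 100
Divisible by 4 but not by 100 → leap year


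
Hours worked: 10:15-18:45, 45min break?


7h 45m (465 minutes)

Total time = (18×60+45) - (10×60+15)
= 1125 - 615 = 510 min
Minus break: 510 - 45 = 465 min
= 7h 45m


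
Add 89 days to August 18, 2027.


November 15, 2027

Start: August 18, 2027
Add 89 days
August 18 → September 1: 31 - 18 + 1 = 14 days (89 - 14 = 75 left)
September 1 → October 1: 30 - 1 + 1 = 30 days (75 - 30 = 45 left)
October 1 → November 1: 31 - 1 + 1 = 31 days (45 - 31 = 14 left)
November 1 + 14 = November 15, 2027


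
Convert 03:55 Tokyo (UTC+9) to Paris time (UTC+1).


19:55 (previous day)

Time difference = UTC+1 - UTC+9 = -8 hours
New hour = (3 -8) mod 24
= -5 mod 24 = 19
Minutes unchanged → 19:55; -5 < 0 → previous day


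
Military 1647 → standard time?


Hour: 16
16 - 12 = 4 → PM

4:47 PM


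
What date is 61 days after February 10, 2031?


April 12, 2031

Start: February 10, 2031
Add 61 days
February 10 → March 1: 28 - 10 + 1 = 19 days (61 - 19 = 42 left)
March 1 → April 1: 31 - 1 + 1 = 31 days (42 - 31 = 11 left)
April 1 + 11 = April 12, 2031


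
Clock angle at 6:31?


Hour hand = 6×30 + 31×0.5 = 195.5°
Minute hand = 31×6 = 186°
Difference = |195.5 - 186| = 9.5°

9.5°


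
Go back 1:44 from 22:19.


Start: 1339 minutes from midnight
Subtract: 104 minutes
Remaining: 1339 - 104 = 1235
Hours: 20, Minutes: 35

20:35


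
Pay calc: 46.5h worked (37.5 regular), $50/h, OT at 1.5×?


Regular: 37.5h × $50 = $1875.00
Overtime: 46.5 - 37.5 = 9.0h
OT pay: 9.0h × $50 × 1.5 = $675.00
Total = $1875.00 + $675.00 = $2550.00

$2550.00


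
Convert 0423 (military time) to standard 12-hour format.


Hour: 4
4 < 12 → AM

4:23 AM


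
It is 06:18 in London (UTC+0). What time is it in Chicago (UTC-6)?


00:18

Time difference = UTC-6 - UTC+0 = -6 hours
New hour = (6 -6) mod 24
= 0 mod 24 = 0
Minutes unchanged → 00:18


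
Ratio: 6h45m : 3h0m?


Duration 1: 405 minutes
Duration 2: 180 minutes
Ratio = 405:180
GCD = 45
Simplified = 9:4
As a decimal: 9/4 = 2.25

9:4 (2.25)


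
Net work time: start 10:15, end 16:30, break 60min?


5h 15m (315 minutes)

Total time = (16×60+30) - (10×60+15)
= 990 - 615 = 375 min
Minus break: 375 - 60 = 315 min
= 5h 15m


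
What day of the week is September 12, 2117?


Sunday

Zeller's congruence:
q=12, m=9, k=17, j=21
h = (12 + ⌊13×10/5⌋ + 17 + ⌊17/4⌋ + ⌊21/4⌋ - 2×21) mod 7
= (12 + 26 + 17 + 4 + 5 - 42) mod 7
= 22 mod 7 = 1
h=1 → Sunday


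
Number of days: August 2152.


31 days

Month: August (month 8)
August has 31 days


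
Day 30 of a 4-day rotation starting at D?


Shifts: A, B, C, D
Start: D (index 3)
Day 30: (3 + 30 - 1) mod 4
= 32 mod 4
= 0
Index 0 → shift A

Shift A


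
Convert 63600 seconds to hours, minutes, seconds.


Hours: 63600 ÷ 3600 = 17 remainder 2400
Minutes: 2400 ÷ 60 = 40 remainder 0
Seconds: 0

17h 40m 0s


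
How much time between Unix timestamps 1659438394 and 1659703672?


Difference = 1659703672 - 1659438394 = 265278 seconds
In hours: 265278 / 3600 ≈ 73.7
In days: 265278 / 86400 ≈ 3.07

265278 seconds (73.7 hours / 3.07 days)


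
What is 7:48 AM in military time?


Input: 7:48 AM
AM hour stays: 7

07:48


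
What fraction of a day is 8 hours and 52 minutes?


0.3694 (36.94%)

Total minutes: 8×60 + 52 = 532
Day = 24×60 = 1440 minutes
Fraction = 532/1440 ≈ 0.3694
As a percentage: 532/1440 × 100 ≈ 36.94%


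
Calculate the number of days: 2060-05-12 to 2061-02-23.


287 days

From May 12, 2060 to February 23, 2061
Rest of May 2060: 31 - 12 = 19
Full months: June 30, July 31, August 31, September 30, October 31, November 30, December 31, January 31
Days into February 2061: 23
Total = 19 + 30 + 31 + 31 + 30 + 31 + 30 + 31 + 31 + 23 = 287 days


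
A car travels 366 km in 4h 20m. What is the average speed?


84.5 km/h

Distance: 366 km
Time: 4h 20m = 260 min = 260/60 = 13/3 hours
Speed = 366 ÷ (13/3) = 366 × 3 / 13 = 1098/13 ≈ 84.5 km/h


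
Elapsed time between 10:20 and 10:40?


0h 20m

End time in minutes: 10×60 + 40 = 640
Start time in minutes: 10×60 + 20 = 620
Difference = 640 - 620 = 20 minutes
= 0 hours 20 minutes


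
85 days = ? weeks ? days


Weeks: 85 ÷ 7 = 12 remainder 1

12 weeks 1 days


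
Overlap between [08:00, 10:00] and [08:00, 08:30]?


Meeting A: 480-600 (in minutes from midnight)
Meeting B: 480-510
Overlap start = max(480, 480) = 480
Overlap end = min(600, 510) = 510
Overlap = max(0, 510 - 480) = 30 min

30 minutes


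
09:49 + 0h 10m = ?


09:59

Start: 589 minutes from midnight
Add: 10 minutes
Total: 599 minutes
Hours: 599 ÷ 60 = 9 remainder 59


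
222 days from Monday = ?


Start: Monday (index 0)
(0 + 222) mod 7
= 222 mod 7
= 5
Index 5 → Saturday

Saturday


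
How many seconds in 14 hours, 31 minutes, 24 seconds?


52284 seconds

Hours: 14 × 3600 = 50400
Minutes: 31 × 60 = 1860
Seconds: 24
Total = 50400 + 1860 + 24 = 52284


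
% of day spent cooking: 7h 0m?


29.2%

Time: 420 minutes
Day: 1440 minutes
Percentage = (420/1440) × 100 ≈ 29.2%


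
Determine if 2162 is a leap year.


No

Rules: divisible by 4 AND (not by 100 OR by 400)
2162 ÷ 4 = 540 remainder 2 → not divisible by 4
Not divisible by 4 → not a leap year


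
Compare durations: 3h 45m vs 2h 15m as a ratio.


Duration 1: 225 minutes
Duration 2: 135 minutes
Ratio = 225:135
GCD = 45
Simplified = 5:3
As a decimal: 5/3 ≈ 1.67

5:3 (1.67)


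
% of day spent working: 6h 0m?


25.0%

Time: 360 minutes
Day: 1440 minutes
Percentage = (360/1440) × 100 = 25.0%


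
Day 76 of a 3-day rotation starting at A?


Shifts: A, B, C
Start: A (index 0)
Day 76: (0 + 76 - 1) mod 3
= 75 mod 3
= 0
Index 0 → shift A

Shift A


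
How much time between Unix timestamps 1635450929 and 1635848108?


397179 seconds (110.3 hours / 4.60 days)

Difference = 1635848108 - 1635450929 = 397179 seconds
In hours: 397179 / 3600 ≈ 110.3
In days: 397179 / 86400 ≈ 4.60


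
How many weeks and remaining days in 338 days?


Weeks: 338 ÷ 7 = 48 remainder 2

48 weeks 2 days


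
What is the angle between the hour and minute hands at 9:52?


16.0°

Hour hand = 9×30 + 52×0.5 = 296.0°
Minute hand = 52×6 = 312°
Difference = |296.0 - 312| = 16.0°


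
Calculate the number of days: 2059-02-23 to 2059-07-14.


From February 23, 2059 to July 14, 2059
Rest of February 2059: 28 - 23 = 5
Full months: March 31, April 30, May 31, June 30
Days into July 2059: 14
Total = 5 + 31 + 30 + 31 + 30 + 14 = 141 days

141 days


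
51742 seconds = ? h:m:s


Hours: 51742 ÷ 3600 = 14 remainder 1342
Minutes: 1342 ÷ 60 = 22 remainder 22
Seconds: 22

14h 22m 22s


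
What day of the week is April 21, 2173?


Zeller's congruence:
q=21, m=4, k=73, j=21
h = (21 + ⌊13×5/5⌋ + 73 + ⌊73/4⌋ + ⌊21/4⌋ - 2×21) mod 7
= (21 + 13 + 73 + 18 + 5 - 42) mod 7
= 88 mod 7 = 4
h=4 → Wednesday

Wednesday


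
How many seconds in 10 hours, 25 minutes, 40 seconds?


37540 seconds

Hours: 10 × 3600 = 36000
Minutes: 25 × 60 = 1500
Seconds: 40
Total = 36000 + 1500 + 40 = 37540


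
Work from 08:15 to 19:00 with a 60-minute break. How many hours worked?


Total time = (19×60+0) - (8×60+15)
= 1140 - 495 = 645 min
Minus break: 645 - 60 = 585 min
= 9h 45m

9h 45m (585 minutes)


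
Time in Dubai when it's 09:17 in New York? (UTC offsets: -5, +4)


Time difference = UTC+4 - UTC-5 = +9 hours
New hour = (9 + 9) mod 24
= 18 mod 24 = 18
Minutes unchanged → 18:17

18:17


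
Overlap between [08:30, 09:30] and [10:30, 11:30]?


0 minutes

Meeting A: 510-570 (in minutes from midnight)
Meeting B: 630-690
Overlap start = max(510, 630) = 630
Overlap end = min(570, 690) = 570
Overlap = max(0, 570 - 630) = 0 min


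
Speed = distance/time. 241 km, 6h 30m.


Distance: 241 km
Time: 6h 30m = 390 min = 390/60 = 13/2 hours
Speed = 241 ÷ (13/2) = 241 × 2 / 13 = 482/13 ≈ 37.1 km/h

37.1 km/h


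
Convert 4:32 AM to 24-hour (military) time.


Input: 4:32 AM
AM hour stays: 4

04:32


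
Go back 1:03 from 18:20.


17:17

Start: 1100 minutes from midnight
Subtract: 63 minutes
Remaining: 1100 - 63 = 1037
Hours: 17, Minutes: 17


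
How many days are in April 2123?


Month: April (month 4)
April has 30 days

30 days


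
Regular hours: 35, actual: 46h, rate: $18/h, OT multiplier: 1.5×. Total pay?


$927.00

Regular: 35h × $18 = $630.00
Overtime: 46 - 35 = 11h
OT pay: 11h × $18 × 1.5 = $297.00
Total = $630.00 + $297.00 = $927.00


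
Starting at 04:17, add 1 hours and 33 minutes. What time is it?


05:50

Start: 257 minutes from midnight
Add: 93 minutes
Total: 350 minutes
Hours: 350 ÷ 60 = 5 remainder 50


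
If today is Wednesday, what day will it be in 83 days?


Start: Wednesday (index 2)
(2 + 83) mod 7
= 85 mod 7
= 1
Index 1 → Tuesday

Tuesday


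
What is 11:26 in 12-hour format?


Hour: 11
11 < 12 → AM

11:26 AM


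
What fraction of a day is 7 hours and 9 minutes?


Total minutes: 7×60 + 9 = 429
Day = 24×60 = 1440 minutes
Fraction = 429/1440 ≈ 0.2979
As a percentage: 429/1440 × 100 ≈ 29.79%

0.2979 (29.79%)


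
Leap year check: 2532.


Yes

Rules: divisible by 4 AND (not by 100 OR by 400)
2532 ÷ 4 = 633 exactly → divisible by 4
2532 ÷ 100 = 25 remainder 32 → not divisible by 100
Divisible by 4 but not by 100 → leap year


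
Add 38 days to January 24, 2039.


March 3, 2039

Start: January 24, 2039
Add 38 days
January 24 → February 1: 31 - 24 + 1 = 8 days (38 - 8 = 30 left)
February 1 → March 1: 28 - 1 + 1 = 28 days (30 - 28 = 2 left)
March 1 + 2 = March 3, 2039


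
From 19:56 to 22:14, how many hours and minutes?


2h 18m

End time in minutes: 22×60 + 14 = 1334
Start time in minutes: 19×60 + 56 = 1196
Difference = 1334 - 1196 = 138 minutes
= 2 hours 18 minutes


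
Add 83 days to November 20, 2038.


February 11, 2039

Start: November 20, 2038
Add 83 days
November 20 → December 1: 30 - 20 + 1 = 11 days (83 - 11 = 72 left)
December 1 → January 1: 31 - 1 + 1 = 31 days (72 - 31 = 41 left)
January 1 → February 1: 31 - 1 + 1 = 31 days (41 - 31 = 10 left)
February 1 + 10 = February 11, 2039


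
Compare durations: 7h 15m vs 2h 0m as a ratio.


29:8 (3.63)

Duration 1: 435 minutes
Duration 2: 120 minutes
Ratio = 435:120
GCD = 15
Simplified = 29:8
As a decimal: 29/8 ≈ 3.63


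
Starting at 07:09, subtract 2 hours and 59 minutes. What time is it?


04:10

Start: 429 minutes from midnight
Subtract: 179 minutes
Remaining: 429 - 179 = 250
Hours: 4, Minutes: 10


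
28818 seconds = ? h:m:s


8h 0m 18s

Hours: 28818 ÷ 3600 = 8 remainder 18
Minutes: 18 ÷ 60 = 0 remainder 18
Seconds: 18


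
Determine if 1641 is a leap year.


No

Rules: divisible by 4 AND (not by 100 OR by 400)
1641 ÷ 4 = 410 remainder 1 → not divisible by 4
Not divisible by 4 → not a leap year


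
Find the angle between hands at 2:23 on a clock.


66.5°

Hour hand = 2×30 + 23×0.5 = 71.5°
Minute hand = 23×6 = 138°
Difference = |71.5 - 138| = 66.5°


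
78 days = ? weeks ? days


Weeks: 78 ÷ 7 = 11 remainder 1

11 weeks 1 days


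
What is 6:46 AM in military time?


Input: 6:46 AM
AM hour stays: 6

06:46


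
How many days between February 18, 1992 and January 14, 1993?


From February 18, 1992 to January 14, 1993
Rest of February 1992: 29 - 18 = 11
Full months: March 31, April 30, May 31, June 30, July 31, August 31, September 30, October 31, November 30, December 31
Days into January 1993: 14
Total = 11 + 31 + 30 + 31 + 30 + 31 + 31 + 30 + 31 + 30 + 31 + 14 = 331 days

331 days


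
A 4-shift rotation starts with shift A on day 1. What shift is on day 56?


Shifts: A, B, C, D
Start: A (index 0)
Day 56: (0 + 56 - 1) mod 4
= 55 mod 4
= 3
Index 3 → shift D

Shift D


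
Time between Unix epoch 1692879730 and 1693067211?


187481 seconds (52.1 hours / 2.17 days)

Difference = 1693067211 - 1692879730 = 187481 seconds
In hours: 187481 / 3600 ≈ 52.1
In days: 187481 / 86400 ≈ 2.17


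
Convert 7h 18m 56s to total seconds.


Hours: 7 × 3600 = 25200
Minutes: 18 × 60 = 1080
Seconds: 56
Total = 25200 + 1080 + 56 = 26336

26336 seconds


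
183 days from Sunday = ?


Monday

Start: Sunday (index 6)
(6 + 183) mod 7
= 189 mod 7
= 0
Index 0 → Monday


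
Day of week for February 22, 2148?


Thursday

Zeller's congruence:
q=22, m=14, k=47, j=21
h = (22 + ⌊13×15/5⌋ + 47 + ⌊47/4⌋ + ⌊21/4⌋ - 2×21) mod 7
= (22 + 39 + 47 + 11 + 5 - 42) mod 7
= 82 mod 7 = 5
h=5 → Thursday


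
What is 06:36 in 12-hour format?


6:36 AM

Hour: 6
6 < 12 → AM


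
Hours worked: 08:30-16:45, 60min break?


7h 15m (435 minutes)

Total time = (16×60+45) - (8×60+30)
= 1005 - 510 = 495 min
Minus break: 495 - 60 = 435 min
= 7h 15m


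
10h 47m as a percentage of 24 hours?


Total minutes: 10×60 + 47 = 647
Day = 24×60 = 1440 minutes
Fraction = 647/1440 ≈ 0.4493
As a percentage: 647/1440 × 100 ≈ 44.93%

0.4493 (44.93%)


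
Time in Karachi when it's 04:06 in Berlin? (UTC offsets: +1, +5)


08:06

Time difference = UTC+5 - UTC+1 = +4 hours
New hour = (4 + 4) mod 24
= 8 mod 24 = 8
Minutes unchanged → 08:06


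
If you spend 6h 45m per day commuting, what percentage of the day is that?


Time: 405 minutes
Day: 1440 minutes
Percentage = (405/1440) × 100 ≈ 28.1%

28.1%


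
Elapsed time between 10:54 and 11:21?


End time in minutes: 11×60 + 21 = 681
Start time in minutes: 10×60 + 54 = 654
Difference = 681 - 654 = 27 minutes
= 0 hours 27 minutes

0h 27m


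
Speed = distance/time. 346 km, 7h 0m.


49.4 km/h

Distance: 346 km
Time: 7 hours
Speed = 346 / 7 ≈ 49.4 km/h


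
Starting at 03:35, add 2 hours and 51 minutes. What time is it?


06:26

Start: 215 minutes from midnight
Add: 171 minutes
Total: 386 minutes
Hours: 386 ÷ 60 = 6 remainder 26


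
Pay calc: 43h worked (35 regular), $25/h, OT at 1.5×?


$1175.00

Regular: 35h × $25 = $875.00
Overtime: 43 - 35 = 8h
OT pay: 8h × $25 × 1.5 = $300.00
Total = $875.00 + $300.00 = $1175.00


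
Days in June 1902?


Month: June (month 6)
June has 30 days

30 days


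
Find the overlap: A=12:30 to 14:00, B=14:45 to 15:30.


0 minutes

Meeting A: 750-840 (in minutes from midnight)
Meeting B: 885-930
Overlap start = max(750, 885) = 885
Overlap end = min(840, 930) = 840
Overlap = max(0, 840 - 885) = 0 min


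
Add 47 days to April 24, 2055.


Start: April 24, 2055
Add 47 days
April 24 → May 1: 30 - 24 + 1 = 7 days (47 - 7 = 40 left)
May 1 → June 1: 31 - 1 + 1 = 31 days (40 - 31 = 9 left)
June 1 + 9 = June 10, 2055

June 10, 2055


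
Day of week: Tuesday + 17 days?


Friday

Start: Tuesday (index 1)
(1 + 17) mod 7
= 18 mod 7
= 4
Index 4 → Friday


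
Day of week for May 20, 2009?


Wednesday

Zeller's congruence:
q=20, m=5, k=9, j=20
h = (20 + ⌊13×6/5⌋ + 9 + ⌊9/4⌋ + ⌊20/4⌋ - 2×20) mod 7
= (20 + 15 + 9 + 2 + 5 - 40) mod 7
= 11 mod 7 = 4
h=4 → Wednesday


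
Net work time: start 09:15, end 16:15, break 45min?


Total time = (16×60+15) - (9×60+15)
= 975 - 555 = 420 min
Minus break: 420 - 45 = 375 min
= 6h 15m

6h 15m (375 minutes)


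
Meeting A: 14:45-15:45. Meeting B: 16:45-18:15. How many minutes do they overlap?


0 minutes

Meeting A: 885-945 (in minutes from midnight)
Meeting B: 1005-1095
Overlap start = max(885, 1005) = 1005
Overlap end = min(945, 1095) = 945
Overlap = max(0, 945 - 1005) = 0 min


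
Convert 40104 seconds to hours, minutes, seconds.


Hours: 40104 ÷ 3600 = 11 remainder 504
Minutes: 504 ÷ 60 = 8 remainder 24
Seconds: 24

11h 8m 24s


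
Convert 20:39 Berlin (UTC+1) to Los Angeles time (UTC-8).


Time difference = UTC-8 - UTC+1 = -9 hours
New hour = (20 -9) mod 24
= 11 mod 24 = 11
Minutes unchanged → 11:39

11:39


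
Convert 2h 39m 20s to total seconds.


9560 seconds

Hours: 2 × 3600 = 7200
Minutes: 39 × 60 = 2340
Seconds: 20
Total = 7200 + 2340 + 20 = 9560


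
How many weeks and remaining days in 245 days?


Weeks: 245 ÷ 7 = 35 remainder 0

35 weeks 0 days


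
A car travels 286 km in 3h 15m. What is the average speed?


Distance: 286 km
Time: 3h 15m = 195 min = 195/60 = 13/4 hours
Speed = 286 ÷ (13/4) = 286 × 4 / 13 = 1144/13 = 88.0 km/h

88.0 km/h


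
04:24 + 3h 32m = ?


Start: 264 minutes from midnight
Add: 212 minutes
Total: 476 minutes
Hours: 476 ÷ 60 = 7 remainder 56

07:56


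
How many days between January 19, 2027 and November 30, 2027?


315 days

From January 19, 2027 to November 30, 2027
Rest of January 2027: 31 - 19 = 12
Full months: February 2027 28, March 31, April 30, May 31, June 30, July 31, August 31, September 30, October 31
Days into November 2027: 30
Total = 12 + 28 + 31 + 30 + 31 + 30 + 31 + 31 + 30 + 31 + 30 = 315 days


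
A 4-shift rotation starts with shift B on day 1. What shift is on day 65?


Shifts: A, B, C, D
Start: B (index 1)
Day 65: (1 + 65 - 1) mod 4
= 65 mod 4
= 1
Index 1 → shift B

Shift B


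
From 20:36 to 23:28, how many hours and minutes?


End time in minutes: 23×60 + 28 = 1408
Start time in minutes: 20×60 + 36 = 1236
Difference = 1408 - 1236 = 172 minutes
= 2 hours 52 minutes

2h 52m


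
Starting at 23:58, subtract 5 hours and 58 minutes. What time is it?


Start: 1438 minutes from midnight
Subtract: 358 minutes
Remaining: 1438 - 358 = 1080
Hours: 18, Minutes: 0

18:00


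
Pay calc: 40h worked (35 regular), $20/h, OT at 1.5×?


$850.00

Regular: 35h × $20 = $700.00
Overtime: 40 - 35 = 5h
OT pay: 5h × $20 × 1.5 = $150.00
Total = $700.00 + $150.00 = $850.00


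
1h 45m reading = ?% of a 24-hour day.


7.3%

Time: 105 minutes
Day: 1440 minutes
Percentage = (105/1440) × 100 ≈ 7.3%


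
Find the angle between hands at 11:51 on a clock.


Hour hand = 11×30 + 51×0.5 = 355.5°
Minute hand = 51×6 = 306°
Difference = |355.5 - 306| = 49.5°

49.5°


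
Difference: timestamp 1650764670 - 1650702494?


62176 seconds (17.3 hours / 0.72 days)

Difference = 1650764670 - 1650702494 = 62176 seconds
In hours: 62176 / 3600 ≈ 17.3
In days: 62176 / 86400 ≈ 0.72


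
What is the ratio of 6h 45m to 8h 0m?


27:32 (0.84)

Duration 1: 405 minutes
Duration 2: 480 minutes
Ratio = 405:480
GCD = 15
Simplified = 27:32
As a decimal: 27/32 ≈ 0.84


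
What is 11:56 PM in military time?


23:56

Input: 11:56 PM
PM: 11 + 12 = 23


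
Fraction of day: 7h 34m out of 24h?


Total minutes: 7×60 + 34 = 454
Day = 24×60 = 1440 minutes
Fraction = 454/1440 ≈ 0.3153
As a percentage: 454/1440 × 100 ≈ 31.53%

0.3153 (31.53%)


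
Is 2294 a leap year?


No

Rules: divisible by 4 AND (not by 100 OR by 400)
2294 ÷ 4 = 573 remainder 2 → not divisible by 4
Not divisible by 4 → not a leap year


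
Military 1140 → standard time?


11:40 AM

Hour: 11
11 < 12 → AM


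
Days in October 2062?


31 days

Month: October (month 10)
October has 31 days


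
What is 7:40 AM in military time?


07:40

Input: 7:40 AM
AM hour stays: 7


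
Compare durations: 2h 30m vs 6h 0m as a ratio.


Duration 1: 150 minutes
Duration 2: 360 minutes
Ratio = 150:360
GCD = 30
Simplified = 5:12
As a decimal: 5/12 ≈ 0.42

5:12 (0.42)


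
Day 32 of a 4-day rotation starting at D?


Shift C

Shifts: A, B, C, D
Start: D (index 3)
Day 32: (3 + 32 - 1) mod 4
= 34 mod 4
= 2
Index 2 → shift C


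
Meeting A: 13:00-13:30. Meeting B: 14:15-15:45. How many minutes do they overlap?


0 minutes

Meeting A: 780-810 (in minutes from midnight)
Meeting B: 855-945
Overlap start = max(780, 855) = 855
Overlap end = min(810, 945) = 810
Overlap = max(0, 810 - 855) = 0 min


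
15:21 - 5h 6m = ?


10:15

Start: 921 minutes from midnight
Subtract: 306 minutes
Remaining: 921 - 306 = 615
Hours: 10, Minutes: 15


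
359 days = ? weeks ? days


Weeks: 359 ÷ 7 = 51 remainder 2

51 weeks 2 days


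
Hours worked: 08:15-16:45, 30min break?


Total time = (16×60+45) - (8×60+15)
= 1005 - 495 = 510 min
Minus break: 510 - 30 = 480 min
= 8h 0m

8h 0m (480 minutes)


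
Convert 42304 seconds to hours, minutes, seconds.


Hours: 42304 ÷ 3600 = 11 remainder 2704
Minutes: 2704 ÷ 60 = 45 remainder 4
Seconds: 4

11h 45m 4s


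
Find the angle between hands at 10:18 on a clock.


159.0°

Hour hand = 10×30 + 18×0.5 = 309.0°
Minute hand = 18×6 = 108°
Difference = |309.0 - 108| = 201.0°
Since > 180°: 360 - 201.0 = 159.0°


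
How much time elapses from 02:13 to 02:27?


End time in minutes: 2×60 + 27 = 147
Start time in minutes: 2×60 + 13 = 133
Difference = 147 - 133 = 14 minutes
= 0 hours 14 minutes

0h 14m


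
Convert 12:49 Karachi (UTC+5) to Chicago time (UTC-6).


01:49

Time difference = UTC-6 - UTC+5 = -11 hours
New hour = (12 -11) mod 24
= 1 mod 24 = 1
Minutes unchanged → 01:49


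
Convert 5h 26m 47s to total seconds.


19607 seconds

Hours: 5 × 3600 = 18000
Minutes: 26 × 60 = 1560
Seconds: 47
Total = 18000 + 1560 + 47 = 19607


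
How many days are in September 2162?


30 days

Month: September (month 9)
September has 30 days


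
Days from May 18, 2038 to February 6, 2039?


From May 18, 2038 to February 6, 2039
Rest of May 2038: 31 - 18 = 13
Full months: June 30, July 31, August 31, September 30, October 31, November 30, December 31, January 31
Days into February 2039: 6
Total = 13 + 30 + 31 + 31 + 30 + 31 + 30 + 31 + 31 + 6 = 264 days

264 days


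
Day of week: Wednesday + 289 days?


Start: Wednesday (index 2)
(2 + 289) mod 7
= 291 mod 7
= 4
Index 4 → Friday

Friday


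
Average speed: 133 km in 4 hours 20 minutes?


30.7 km/h

Distance: 133 km
Time: 4h 20m = 260 min = 260/60 = 13/3 hours
Speed = 133 ÷ (13/3) = 133 × 3 / 13 = 399/13 ≈ 30.7 km/h


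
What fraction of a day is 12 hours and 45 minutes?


Total minutes: 12×60 + 45 = 765
Day = 24×60 = 1440 minutes
Fraction = 765/1440 ≈ 0.5313
As a percentage: 765/1440 × 100 ≈ 53.13%

0.5313 (53.13%)


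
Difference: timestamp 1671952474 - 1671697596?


254878 seconds (70.8 hours / 2.95 days)

Difference = 1671952474 - 1671697596 = 254878 seconds
In hours: 254878 / 3600 ≈ 70.8
In days: 254878 / 86400 ≈ 2.95


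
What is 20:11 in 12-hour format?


8:11 PM

Hour: 20
20 - 12 = 8 → PM


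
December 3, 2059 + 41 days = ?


Start: December 3, 2059
Add 41 days
December 3 → January 1: 31 - 3 + 1 = 29 days (41 - 29 = 12 left)
January 1 + 12 = January 13, 2060

January 13, 2060


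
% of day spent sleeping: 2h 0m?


Time: 120 minutes
Day: 1440 minutes
Percentage = (120/1440) × 100 ≈ 8.3%

8.3%


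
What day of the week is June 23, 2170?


Saturday

Zeller's congruence:
q=23, m=6, k=70, j=21
h = (23 + ⌊13×7/5⌋ + 70 + ⌊70/4⌋ + ⌊21/4⌋ - 2×21) mod 7
= (23 + 18 + 70 + 17 + 5 - 42) mod 7
= 91 mod 7 = 0
h=0 → Saturday


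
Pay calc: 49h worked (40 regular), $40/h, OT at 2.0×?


$2320.00

Regular: 40h × $40 = $1600.00
Overtime: 49 - 40 = 9h
OT pay: 9h × $40 × 2.0 = $720.00
Total = $1600.00 + $720.00 = $2320.00


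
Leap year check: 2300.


No

Rules: divisible by 4 AND (not by 100 OR by 400)
2300 ÷ 4 = 575 exactly → divisible by 4
2300 ÷ 100 = 23 exactly → divisible by 100
2300 ÷ 400 = 5 remainder 300 → not divisible by 400
Divisible by 100 but not by 400 → not a leap year


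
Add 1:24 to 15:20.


16:44

Start: 920 minutes from midnight
Add: 84 minutes
Total: 1004 minutes
Hours: 1004 ÷ 60 = 16 remainder 44


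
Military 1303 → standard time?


1:03 PM

Hour: 13
13 - 12 = 1 → PM


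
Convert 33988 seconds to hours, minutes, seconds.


Hours: 33988 ÷ 3600 = 9 remainder 1588
Minutes: 1588 ÷ 60 = 26 remainder 28
Seconds: 28

9h 26m 28s


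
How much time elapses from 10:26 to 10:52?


0h 26m

End time in minutes: 10×60 + 52 = 652
Start time in minutes: 10×60 + 26 = 626
Difference = 652 - 626 = 26 minutes
= 0 hours 26 minutes


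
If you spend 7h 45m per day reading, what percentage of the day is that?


Time: 465 minutes
Day: 1440 minutes
Percentage = (465/1440) × 100 ≈ 32.3%

32.3%


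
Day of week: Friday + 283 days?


Monday

Start: Friday (index 4)
(4 + 283) mod 7
= 287 mod 7
= 0
Index 0 → Monday


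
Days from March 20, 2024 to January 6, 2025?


From March 20, 2024 to January 6, 2025
Rest of March 2024: 31 - 20 = 11
Full months: April 30, May 31, June 30, July 31, August 31, September 30, October 31, November 30, December 31
Days into January 2025: 6
Total = 11 + 30 + 31 + 30 + 31 + 31 + 30 + 31 + 30 + 31 + 6 = 292 days

292 days


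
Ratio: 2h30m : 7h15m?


10:29 (0.34)

Duration 1: 150 minutes
Duration 2: 435 minutes
Ratio = 150:435
GCD = 15
Simplified = 10:29
As a decimal: 10/29 ≈ 0.34


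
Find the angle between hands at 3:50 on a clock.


175.0°

Hour hand = 3×30 + 50×0.5 = 115.0°
Minute hand = 50×6 = 300°
Difference = |115.0 - 300| = 185.0°
Since > 180°: 360 - 185.0 = 175.0°


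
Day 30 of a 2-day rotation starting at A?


Shift B

Shifts: A, B
Start: A (index 0)
Day 30: (0 + 30 - 1) mod 2
= 29 mod 2
= 1
Index 1 → shift B


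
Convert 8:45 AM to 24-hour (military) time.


Input: 8:45 AM
AM hour stays: 8

08:45


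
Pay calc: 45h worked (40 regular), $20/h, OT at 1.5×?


Regular: 40h × $20 = $800.00
Overtime: 45 - 40 = 5h
OT pay: 5h × $20 × 1.5 = $150.00
Total = $800.00 + $150.00 = $950.00

$950.00


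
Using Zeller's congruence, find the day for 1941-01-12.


Sunday

Zeller's congruence:
q=12, m=13, k=40, j=19
h = (12 + ⌊13×14/5⌋ + 40 + ⌊40/4⌋ + ⌊19/4⌋ - 2×19) mod 7
= (12 + 36 + 40 + 10 + 4 - 38) mod 7
= 64 mod 7 = 1
h=1 → Sunday


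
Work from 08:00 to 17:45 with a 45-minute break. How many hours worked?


Total time = (17×60+45) - (8×60+0)
= 1065 - 480 = 585 min
Minus break: 585 - 45 = 540 min
= 9h 0m

9h 0m (540 minutes)


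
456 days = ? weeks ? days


65 weeks 1 days

Weeks: 456 ÷ 7 = 65 remainder 1


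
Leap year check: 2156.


Yes

Rules: divisible by 4 AND (not by 100 OR by 400)
2156 ÷ 4 = 539 exactly → divisible by 4
2156 ÷ 100 = 21 remainder 56 → not divisible by 100
Divisible by 4 but not by 100 → leap year


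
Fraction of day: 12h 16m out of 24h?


Total minutes: 12×60 + 16 = 736
Day = 24×60 = 1440 minutes
Fraction = 736/1440 ≈ 0.5111
As a percentage: 736/1440 × 100 ≈ 51.11%

0.5111 (51.11%)


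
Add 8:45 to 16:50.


01:35 (next day)

Start: 1010 minutes from midnight
Add: 525 minutes
Total: 1535 minutes
Hours: 1535 ÷ 60 = 25 remainder 35
25 ≥ 24 → 25 - 24 = 1 (next day)


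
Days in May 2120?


31 days

Month: May (month 5)
May has 31 days


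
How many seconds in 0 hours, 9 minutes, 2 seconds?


542 seconds

Hours: 0 × 3600 = 0
Minutes: 9 × 60 = 540
Seconds: 2
Total = 0 + 540 + 2 = 542


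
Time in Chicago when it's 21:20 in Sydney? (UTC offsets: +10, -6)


05:20

Time difference = UTC-6 - UTC+10 = -16 hours
New hour = (21 -16) mod 24
= 5 mod 24 = 5
Minutes unchanged → 05:20


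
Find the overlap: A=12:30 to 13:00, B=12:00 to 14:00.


30 minutes

Meeting A: 750-780 (in minutes from midnight)
Meeting B: 720-840
Overlap start = max(750, 720) = 750
Overlap end = min(780, 840) = 780
Overlap = max(0, 780 - 750) = 30 min


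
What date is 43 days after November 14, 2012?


Start: November 14, 2012
Add 43 days
November 14 → December 1: 30 - 14 + 1 = 17 days (43 - 17 = 26 left)
December 1 + 26 = December 27, 2012

December 27, 2012


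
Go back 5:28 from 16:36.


Start: 996 minutes from midnight
Subtract: 328 minutes
Remaining: 996 - 328 = 668
Hours: 11, Minutes: 8

11:08


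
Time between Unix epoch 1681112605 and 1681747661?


635056 seconds (176.4 hours / 7.35 days)

Difference = 1681747661 - 1681112605 = 635056 seconds
In hours: 635056 / 3600 ≈ 176.4
In days: 635056 / 86400 ≈ 7.35


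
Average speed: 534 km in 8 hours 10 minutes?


65.4 km/h

Distance: 534 km
Time: 8h 10m = 490 min = 490/60 = 49/6 hours
Speed = 534 ÷ (49/6) = 534 × 6 / 49 = 3204/49 ≈ 65.4 km/h


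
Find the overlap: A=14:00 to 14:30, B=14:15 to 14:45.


Meeting A: 840-870 (in minutes from midnight)
Meeting B: 855-885
Overlap start = max(840, 855) = 855
Overlap end = min(870, 885) = 870
Overlap = max(0, 870 - 855) = 15 min

15 minutes


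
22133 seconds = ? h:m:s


6h 8m 53s

Hours: 22133 ÷ 3600 = 6 remainder 533
Minutes: 533 ÷ 60 = 8 remainder 53
Seconds: 53


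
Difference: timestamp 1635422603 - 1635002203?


Difference = 1635422603 - 1635002203 = 420400 seconds
In hours: 420400 / 3600 ≈ 116.8
In days: 420400 / 86400 ≈ 4.87

420400 seconds (116.8 hours / 4.87 days)


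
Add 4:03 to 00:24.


04:27

Start: 24 minutes from midnight
Add: 243 minutes
Total: 267 minutes
Hours: 267 ÷ 60 = 4 remainder 27


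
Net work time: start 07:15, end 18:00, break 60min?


9h 45m (585 minutes)

Total time = (18×60+0) - (7×60+15)
= 1080 - 435 = 645 min
Minus break: 645 - 60 = 585 min
= 9h 45m


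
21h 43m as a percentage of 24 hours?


0.9049 (90.49%)

Total minutes: 21×60 + 43 = 1303
Day = 24×60 = 1440 minutes
Fraction = 1303/1440 ≈ 0.9049
As a percentage: 1303/1440 × 100 ≈ 90.49%


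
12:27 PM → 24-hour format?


12:27

Input: 12:27 PM
12 PM → 12 (noon)


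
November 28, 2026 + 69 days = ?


February 5, 2027

Start: November 28, 2026
Add 69 days
November 28 → December 1: 30 - 28 + 1 = 3 days (69 - 3 = 66 left)
December 1 → January 1: 31 - 1 + 1 = 31 days (66 - 31 = 35 left)
January 1 → February 1: 31 - 1 + 1 = 31 days (35 - 31 = 4 left)
February 1 + 4 = February 5, 2027


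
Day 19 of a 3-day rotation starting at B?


Shifts: A, B, C
Start: B (index 1)
Day 19: (1 + 19 - 1) mod 3
= 19 mod 3
= 1
Index 1 → shift B

Shift B


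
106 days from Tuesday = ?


Wednesday

Start: Tuesday (index 1)
(1 + 106) mod 7
= 107 mod 7
= 2
Index 2 → Wednesday


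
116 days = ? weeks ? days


16 weeks 4 days

Weeks: 116 ÷ 7 = 16 remainder 4


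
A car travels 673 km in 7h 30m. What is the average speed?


89.7 km/h

Distance: 673 km
Time: 7h 30m = 450 min = 450/60 = 15/2 hours
Speed = 673 ÷ (15/2) = 673 × 2 / 15 = 1346/15 ≈ 89.7 km/h


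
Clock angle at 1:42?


Hour hand = 1×30 + 42×0.5 = 51.0°
Minute hand = 42×6 = 252°
Difference = |51.0 - 252| = 201.0°
Since > 180°: 360 - 201.0 = 159.0°

159.0°


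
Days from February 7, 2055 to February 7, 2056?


365 days

From February 7, 2055 to February 7, 2056
Rest of February 2055: 28 - 7 = 21
Full months: March 31, April 30, May 31, June 30, July 31, August 31, September 30, October 31, November 30, December 31, January 31
Days into February 2056: 7
Total = 21 + 31 + 30 + 31 + 30 + 31 + 31 + 30 + 31 + 30 + 31 + 31 + 7 = 365 days


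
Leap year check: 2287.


No

Rules: divisible by 4 AND (not by 100 OR by 400)
2287 ÷ 4 = 571 remainder 3 → not divisible by 4
Not divisible by 4 → not a leap year


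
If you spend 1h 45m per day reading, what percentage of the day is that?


7.3%

Time: 105 minutes
Day: 1440 minutes
Percentage = (105/1440) × 100 ≈ 7.3%


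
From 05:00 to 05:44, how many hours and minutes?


End time in minutes: 5×60 + 44 = 344
Start time in minutes: 5×60 + 0 = 300
Difference = 344 - 300 = 44 minutes
= 0 hours 44 minutes

0h 44m


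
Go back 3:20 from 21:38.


Start: 1298 minutes from midnight
Subtract: 200 minutes
Remaining: 1298 - 200 = 1098
Hours: 18, Minutes: 18

18:18


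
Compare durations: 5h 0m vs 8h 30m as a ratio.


10:17 (0.59)

Duration 1: 300 minutes
Duration 2: 510 minutes
Ratio = 300:510
GCD = 30
Simplified = 10:17
As a decimal: 10/17 ≈ 0.59


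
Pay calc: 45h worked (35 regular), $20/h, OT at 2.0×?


Regular: 35h × $20 = $700.00
Overtime: 45 - 35 = 10h
OT pay: 10h × $20 × 2.0 = $400.00
Total = $700.00 + $400.00 = $1100.00

$1100.00


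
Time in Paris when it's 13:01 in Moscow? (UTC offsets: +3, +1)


Time difference = UTC+1 - UTC+3 = -2 hours
New hour = (13 -2) mod 24
= 11 mod 24 = 11
Minutes unchanged → 11:01

11:01


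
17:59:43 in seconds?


64783 seconds

Hours: 17 × 3600 = 61200
Minutes: 59 × 60 = 3540
Seconds: 43
Total = 61200 + 3540 + 43 = 64783


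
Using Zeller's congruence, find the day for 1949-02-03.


Thursday

Zeller's congruence:
q=3, m=14, k=48, j=19
h = (3 + ⌊13×15/5⌋ + 48 + ⌊48/4⌋ + ⌊19/4⌋ - 2×19) mod 7
= (3 + 39 + 48 + 12 + 4 - 38) mod 7
= 68 mod 7 = 5
h=5 → Thursday


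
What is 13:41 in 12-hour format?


Hour: 13
13 - 12 = 1 → PM

1:41 PM


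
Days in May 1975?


31 days

Month: May (month 5)
May has 31 days


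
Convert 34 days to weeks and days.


Weeks: 34 ÷ 7 = 4 remainder 6

4 weeks 6 days


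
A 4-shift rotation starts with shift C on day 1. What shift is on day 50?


Shift D

Shifts: A, B, C, D
Start: C (index 2)
Day 50: (2 + 50 - 1) mod 4
= 51 mod 4
= 3
Index 3 → shift D


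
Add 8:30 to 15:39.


00:09 (next day)

Start: 939 minutes from midnight
Add: 510 minutes
Total: 1449 minutes
Hours: 1449 ÷ 60 = 24 remainder 9
24 ≥ 24 → 24 - 24 = 0 (next day)


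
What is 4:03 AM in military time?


Input: 4:03 AM
AM hour stays: 4

04:03


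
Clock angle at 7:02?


Hour hand = 7×30 + 2×0.5 = 211.0°
Minute hand = 2×6 = 12°
Difference = |211.0 - 12| = 199.0°
Since > 180°: 360 - 199.0 = 161.0°

161.0°


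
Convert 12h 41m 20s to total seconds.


45680 seconds

Hours: 12 × 3600 = 43200
Minutes: 41 × 60 = 2460
Seconds: 20
Total = 43200 + 2460 + 20 = 45680


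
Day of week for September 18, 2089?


Zeller's congruence:
q=18, m=9, k=89, j=20
h = (18 + ⌊13×10/5⌋ + 89 + ⌊89/4⌋ + ⌊20/4⌋ - 2×20) mod 7
= (18 + 26 + 89 + 22 + 5 - 40) mod 7
= 120 mod 7 = 1
h=1 → Sunday

Sunday


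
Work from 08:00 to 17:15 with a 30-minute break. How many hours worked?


Total time = (17×60+15) - (8×60+0)
= 1035 - 480 = 555 min
Minus break: 555 - 30 = 525 min
= 8h 45m

8h 45m (525 minutes)


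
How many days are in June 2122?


Month: June (month 6)
June has 30 days

30 days


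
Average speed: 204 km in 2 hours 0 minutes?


102.0 km/h

Distance: 204 km
Time: 2 hours
Speed = 204 / 2 = 102.0 km/h
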